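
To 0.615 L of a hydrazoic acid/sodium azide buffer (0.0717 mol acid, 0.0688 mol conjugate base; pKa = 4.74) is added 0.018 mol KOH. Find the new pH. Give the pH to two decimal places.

pH = 4.95

OH- converts HN3 to N3-: HN3 → 0.0537 mol, N3- → 0.0868 mol.
pH = pKa + log(n_N3-/n_HN3) = 4.74 + log(0.0868/0.0537) = 4.74 + (+0.209)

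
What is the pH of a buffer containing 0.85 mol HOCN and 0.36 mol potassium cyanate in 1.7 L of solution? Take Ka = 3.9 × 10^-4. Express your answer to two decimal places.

pH = 3.04

pKa = −log(3.9 × 10^-4) = 3.409
pH = pKa + log([A⁻]/[HA]) = 3.409 + log(0.36/0.85)
pH = 3.409 + (-0.373) = 3.04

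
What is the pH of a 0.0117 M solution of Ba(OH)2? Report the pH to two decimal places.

Ba(OH)2 is a strong base (each formula unit releases 2 OH-); [OH-] = 0.0234 M.
pOH = -log(0.0234) = 1.63
pH = 14.00 - 1.63 = 12.37

pH = 12.37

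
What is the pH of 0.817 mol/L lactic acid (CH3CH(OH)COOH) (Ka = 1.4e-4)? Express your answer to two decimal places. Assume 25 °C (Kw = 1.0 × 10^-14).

pH = 1.97

CH3CH(OH)COOH ⇌ CH3CH(OH)COO- + H+
Ka = x²/(0.817 − x) = 1.4 × 10^-4
Neglecting x in the denominator: x = √(1.4 × 10^-4 × 0.817) = 1.07 × 10^-2 M
Check: 1.3% ionized — well under 5%, approximation valid.
pH = −log[H+] = −log(1.07 × 10^-2) = 1.97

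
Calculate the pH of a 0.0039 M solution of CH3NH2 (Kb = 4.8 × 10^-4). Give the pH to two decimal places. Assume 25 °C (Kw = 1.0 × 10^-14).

CH3NH2 + H2O ⇌ CH3NH3+ + OH-
Let x = [OH-] at equilibrium. Kb = x²/(0.0039 − x).
x is not negligible relative to C₀; solve x² + 0.00048·x − 1.87e-06 = 0.
x = [−0.00048 + √(0.00048² + 7.49e-06)]/2 = 1.15 × 10^-3 M
pOH = −log(1.15 × 10^-3) = 2.94; pH = 14.00 − 2.94 = 11.06

pH = 11.06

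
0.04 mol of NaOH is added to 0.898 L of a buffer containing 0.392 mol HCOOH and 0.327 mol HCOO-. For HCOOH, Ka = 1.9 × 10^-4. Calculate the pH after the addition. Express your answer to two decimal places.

pH = 3.74

OH- converts HCOOH to HCOO-: HCOOH → 0.352 mol, HCOO- → 0.367 mol.
pKa = −log(1.9 × 10^-4) = 3.721
pH = pKa + log([A⁻]/[HA]) = 3.721 + log(0.367/0.352) = 3.721 +0.018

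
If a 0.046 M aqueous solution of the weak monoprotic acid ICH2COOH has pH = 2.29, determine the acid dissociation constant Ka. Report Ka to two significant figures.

[H+] = 10^(-2.29) = 5.13 × 10^-3 M
At equilibrium [HA] = 0.046 − 5.13 × 10^-3 = 4.09 × 10^-2 M
Ka = [H+][A-]/[HA] = (5.13 × 10^-3)² / 4.09 × 10^-2 = 6.4 × 10^-4

Ka = 6.4 × 10^-4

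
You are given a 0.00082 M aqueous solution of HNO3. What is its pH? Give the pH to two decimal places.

HNO3 is a strong acid and dissociates completely, so [H+] = 0.00082 M.
pH = -log(0.00082) = 3.09

pH = 3.09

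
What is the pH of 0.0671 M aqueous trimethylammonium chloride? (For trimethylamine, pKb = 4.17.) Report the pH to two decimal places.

(CH3)3NH+ is the conjugate acid of the weak base (CH3)3N.
Kb = 10^(−4.17) = 6.76 × 10^-5
Ka = Kw/Kb = 1.0×10^-14 / 6.76 × 10^-5 = 1.48 × 10^-10
From the ICE table, Ka = [H+]²/(0.0671 − [H+]) = 1.48 × 10^-10.
Since Ka ≪ C₀, [H+] ≈ √(Ka·C₀) = 3.15 × 10^-6 M.
([H+]/C₀ = 0.0047% < 5%, so the approximation holds.)
pH = −log(3.15 × 10^-6) = 5.50

pH = 5.50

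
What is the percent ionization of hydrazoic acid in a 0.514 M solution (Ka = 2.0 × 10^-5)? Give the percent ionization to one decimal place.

0.6%

HN3 ⇌ N3- + H+; let x = [H+] at equilibrium.
x ≈ √(Ka·C₀) = √(2.0 × 10^-5 × 0.514) = 3.21 × 10^-3 M
% ionization = x/C₀ × 100% = 3.21 × 10^-3/0.514 × 100% = 0.6%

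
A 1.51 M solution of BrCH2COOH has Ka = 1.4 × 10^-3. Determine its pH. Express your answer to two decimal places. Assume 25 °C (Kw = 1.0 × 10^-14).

BrCH2COOH ⇌ BrCH2COO- + H+
Let x = [H+] at equilibrium. Ka = x²/(1.51 − x).
Neglecting x in the denominator: x = √(1.4 × 10^-3 × 1.51) = 4.60 × 10^-2 M
pH = −log(4.60 × 10^-2) = 1.34

pH = 1.34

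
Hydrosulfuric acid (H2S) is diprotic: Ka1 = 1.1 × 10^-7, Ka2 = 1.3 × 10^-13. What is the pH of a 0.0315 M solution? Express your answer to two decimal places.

pH = 4.23

Since Ka1 ≫ Ka2, the first ionization dominates [H+].
Ka1 = x²/(0.0315 − x) = 1.1 × 10^-7
x ≈ √(1.1 × 10^-7 × 0.0315) = 5.89 × 10^-5 M
pH = −log(5.89 × 10^-5) = 4.23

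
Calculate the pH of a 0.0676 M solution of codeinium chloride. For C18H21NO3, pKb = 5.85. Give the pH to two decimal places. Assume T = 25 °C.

C18H22NO3+ is the conjugate acid of the weak base C18H21NO3.
Kb = 10^(−5.85) = 1.41 × 10^-6
Ka = Kw/Kb = 1.0×10^-14 / 1.41 × 10^-6 = 7.09 × 10^-9
Ka = x²/(0.0676 − x) = 7.09 × 10^-9
Neglecting x in the denominator: x = √(7.09 × 10^-9 × 0.0676) = 2.19 × 10^-5 M
(x/C₀ = 0.032% < 5%, so the approximation holds.)
pH = −log(2.19 × 10^-5) = 4.66

pH = 4.66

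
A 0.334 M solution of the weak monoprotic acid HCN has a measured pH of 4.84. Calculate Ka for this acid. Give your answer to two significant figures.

Ka = 6.3 × 10^-10

[H+] = 10^(-4.84) = 1.45 × 10^-5 M
At equilibrium [HA] = 0.334 − 1.45 × 10^-5 = 3.34 × 10^-1 M
Ka = [H+][A-]/[HA] = (1.45 × 10^-5)² / 3.34 × 10^-1 = 6.3 × 10^-10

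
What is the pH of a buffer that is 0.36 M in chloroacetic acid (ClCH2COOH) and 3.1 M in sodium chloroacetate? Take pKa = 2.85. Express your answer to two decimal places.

Henderson–Hasselbalch: pH = pKa + log([ClCH2COO-]/[ClCH2COOH]) = 2.85 + log(3.1/0.36)
pH = 2.85 + (+0.935) = 3.79

pH = 3.79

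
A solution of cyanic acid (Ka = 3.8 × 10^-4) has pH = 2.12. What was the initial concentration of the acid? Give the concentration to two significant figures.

[H+] = 10^(-2.12) = 7.59 × 10^-3 M = x
Ka = x²/(C₀ − x) ⇒ C₀ = x + x²/Ka
C₀ = 7.59 × 10^-3 + (7.59 × 10^-3)²/(3.8 × 10^-4) = 1.59 × 10^-1 M

C₀ = 1.6 × 10^-1 M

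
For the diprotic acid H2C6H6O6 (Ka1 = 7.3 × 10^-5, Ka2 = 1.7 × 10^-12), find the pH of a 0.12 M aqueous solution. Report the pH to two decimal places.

pH = 2.53

Since Ka1 ≫ Ka2, the first ionization dominates [H+].
Ka1 = x²/(0.12 − x) = 7.3 × 10^-5
x ≈ √(7.3 × 10^-5 × 0.12) = 2.96 × 10^-3 M
pH = −log(2.96 × 10^-3) = 2.53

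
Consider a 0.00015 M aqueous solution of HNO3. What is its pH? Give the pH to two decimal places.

pH = 3.82

HNO3 is a strong acid and dissociates completely, so [H+] = 0.00015 M.
pH = -log(0.00015) = 3.82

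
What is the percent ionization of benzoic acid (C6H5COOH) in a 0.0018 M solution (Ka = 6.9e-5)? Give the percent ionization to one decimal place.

C6H5COOH ⇌ C6H5COO- + H+; let x = [H+] at equilibrium.
Solve x² + 6.9e-05x − 1.24e-07 = 0 → x = 3.20 × 10^-4 M
% ionization = x/C₀ × 100% = 3.20 × 10^-4/0.0018 × 100% = 17.8%

17.8%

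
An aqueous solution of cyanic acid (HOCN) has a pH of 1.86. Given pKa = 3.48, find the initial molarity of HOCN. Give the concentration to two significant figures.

C₀ = 5.9 × 10^-1 M

[H+] = 10^(-1.86) = 1.38 × 10^-2 M = x
Ka = 10^(−3.48) = 3.31 × 10^-4
Ka = x²/(C₀ − x) ⇒ C₀ = x + x²/Ka
C₀ = 1.38 × 10^-2 + (1.38 × 10^-2)²/(3.31 × 10^-4) = 5.89 × 10^-1 M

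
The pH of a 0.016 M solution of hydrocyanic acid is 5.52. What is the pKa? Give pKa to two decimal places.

pKa = 9.24

[H+] = 10^(-5.52) = 3.02 × 10^-6 M
At equilibrium [HA] = 0.016 − 3.02 × 10^-6 = 1.60 × 10^-2 M
Ka = [H+][A-]/[HA] = (3.02 × 10^-6)² / 1.60 × 10^-2 = 5.70 × 10^-10
pKa = -log(5.70 × 10^-10) = 9.24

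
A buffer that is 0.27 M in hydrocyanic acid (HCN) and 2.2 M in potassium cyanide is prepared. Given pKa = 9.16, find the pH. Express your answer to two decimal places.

Henderson–Hasselbalch: pH = pKa + log([CN-]/[HCN]) = 9.16 + log(2.2/0.27)
pH = 9.16 + (+0.911) = 10.07

pH = 10.07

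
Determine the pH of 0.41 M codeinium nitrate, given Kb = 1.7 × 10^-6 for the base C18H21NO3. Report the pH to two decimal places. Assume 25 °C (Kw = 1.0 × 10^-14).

C18H22NO3+ is the conjugate acid of the weak base C18H21NO3.
Ka = Kw/Kb = 1.0×10^-14 / 1.7 × 10^-6 = 5.88 × 10^-9
Ka = [H+]²/(0.41 − [H+]) = 5.88 × 10^-9
Assume [H+] ≪ 0.41: [H+] ≈ √(5.88 × 10^-9 × 0.41) = 4.91 × 10^-5 M
([H+]/C₀ = 0.012% < 5%, so the approximation holds.)
pH = −log[H+] = −log(4.91 × 10^-5) = 4.31

pH = 4.31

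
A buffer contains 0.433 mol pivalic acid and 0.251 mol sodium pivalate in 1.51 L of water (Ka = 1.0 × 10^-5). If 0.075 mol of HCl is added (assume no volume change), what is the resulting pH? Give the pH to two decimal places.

After neutralization: n((CH3)3CCOOH) = 0.508 mol, n((CH3)3CCOO-) = 0.176 mol.
pKa = −log(1.0 × 10^-5) = 5.000
pH = pKa + log([A⁻]/[HA]) = 5.000 + log(0.176/0.508) = 5.000 -0.460

pH = 4.54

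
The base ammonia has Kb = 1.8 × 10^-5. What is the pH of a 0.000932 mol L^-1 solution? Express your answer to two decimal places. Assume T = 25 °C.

pH = 10.08

NH3 + H2O ⇌ NH4+ + OH-
Let x = [OH-] at equilibrium. Kb = x²/(0.000932 − x).
Here C₀/Kb ≈ 51.8, so the small-x approximation fails. Use the quadratic:
x = [−1.8e-05 + √(1.8e-05² + 6.71e-08)]/2 = 1.21 × 10^-4 M
pOH = −log(1.21 × 10^-4) = 3.92; pH = 14.00 − 3.92 = 10.08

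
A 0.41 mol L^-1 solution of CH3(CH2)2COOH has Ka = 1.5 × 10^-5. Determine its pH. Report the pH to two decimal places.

pH = 2.61

CH3(CH2)2COOH ⇌ CH3(CH2)2COO- + H+
Ka = x²/(0.41 − x) = 1.5 × 10^-5
Assume x ≪ 0.41: x ≈ √(1.5 × 10^-5 × 0.41) = 2.48 × 10^-3 M
pH = −log[H+] = −log(2.48 × 10^-3) = 2.61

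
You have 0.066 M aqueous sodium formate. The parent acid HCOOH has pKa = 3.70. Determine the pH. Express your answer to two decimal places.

HCOO- is the conjugate base of the weak acid HCOOH.
Ka = 10^(−3.70) = 2.00 × 10^-4
Kb = Kw/Ka = 1.0×10^-14 / 2.00 × 10^-4 = 5.00 × 10^-11
From the ICE table, Kb = x²/(0.066 − x) = 5.00 × 10^-11.
Assume x ≪ 0.066: x ≈ √(5.00 × 10^-11 × 0.066) = 1.82 × 10^-6 M
Check: 0.0028% ionized — well under 5%, approximation valid.
pOH = −log(1.82 × 10^-6) = 5.74; pH = 14.00 − 5.74 = 8.26

pH = 8.26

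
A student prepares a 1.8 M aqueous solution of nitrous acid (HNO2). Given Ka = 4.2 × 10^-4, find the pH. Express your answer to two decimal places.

pH = 1.56

HNO2 ⇌ NO2- + H+
Ka = x²/(1.8 − x) = 4.2 × 10^-4
Neglecting x in the denominator: x = √(4.2 × 10^-4 × 1.8) = 2.75 × 10^-2 M
Check: 1.5% ionized — well under 5%, approximation valid.
pH = −log(2.75 × 10^-2) = 1.56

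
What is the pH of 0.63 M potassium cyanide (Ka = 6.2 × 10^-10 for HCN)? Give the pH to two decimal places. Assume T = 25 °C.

pH = 11.50

CN- is the conjugate base of the weak acid HCN.
Kb = Kw/Ka = 1.0×10^-14 / 6.2 × 10^-10 = 1.61 × 10^-5
Let x = [OH-] at equilibrium. Kb = x²/(0.63 − x).
Assume x ≪ 0.63: x ≈ √(1.61 × 10^-5 × 0.63) = 3.18 × 10^-3 M
(x/C₀ = 0.51% < 5%, so the approximation holds.)
pOH = 2.50, so pH = 14.00 − pOH = 11.50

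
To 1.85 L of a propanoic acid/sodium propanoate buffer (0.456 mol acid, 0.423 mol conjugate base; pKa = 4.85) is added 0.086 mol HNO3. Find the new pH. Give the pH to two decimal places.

pH = 4.64

After neutralization: n(CH3CH2COOH) = 0.542 mol, n(CH3CH2COO-) = 0.337 mol.
pH = pKa + log(n_CH3CH2COO-/n_CH3CH2COOH) = 4.85 + log(0.337/0.542) = 4.85 + (-0.206)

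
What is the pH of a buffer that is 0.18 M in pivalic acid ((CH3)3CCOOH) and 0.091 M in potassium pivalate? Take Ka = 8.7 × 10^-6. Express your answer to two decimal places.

pH = 4.76

pKa = −log(8.7 × 10^-6) = 5.060
Henderson–Hasselbalch: pH = pKa + log([(CH3)3CCOO-]/[(CH3)3CCOOH]) = 5.060 + log(0.091/0.18)
pH = 5.060 + (-0.296) = 4.76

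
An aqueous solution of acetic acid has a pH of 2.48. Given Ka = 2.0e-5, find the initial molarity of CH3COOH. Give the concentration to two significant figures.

[H+] = 10^(-2.48) = 3.31 × 10^-3 M = x
Ka = x²/(C₀ − x) ⇒ C₀ = x + x²/Ka
C₀ = 3.31 × 10^-3 + (3.31 × 10^-3)²/(2.0 × 10^-5) = 5.51 × 10^-1 M

C₀ = 5.5 × 10^-1 M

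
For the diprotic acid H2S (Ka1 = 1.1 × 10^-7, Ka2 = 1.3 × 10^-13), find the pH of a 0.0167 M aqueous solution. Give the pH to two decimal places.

Ka1 ≫ Ka2, so treat the first dissociation as the only significant source of H+.
Ka1 = x²/(0.0167 − x) = 1.1 × 10^-7
x ≈ √(1.1 × 10^-7 × 0.0167) = 4.29 × 10^-5 M
pH = −log(4.29 × 10^-5) = 4.37

pH = 4.37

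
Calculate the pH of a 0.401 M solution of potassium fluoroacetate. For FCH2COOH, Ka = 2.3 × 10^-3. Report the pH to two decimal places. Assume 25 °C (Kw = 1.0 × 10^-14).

pH = 8.12

FCH2COO- is the conjugate base of the weak acid FCH2COOH.
Kb = Kw/Ka = 1.0×10^-14 / 2.3 × 10^-3 = 4.35 × 10^-12
Kb = x²/(0.401 − x) = 4.35 × 10^-12
Assume x ≪ 0.401: x ≈ √(4.35 × 10^-12 × 0.401) = 1.32 × 10^-6 M
(x/C₀ = 0.00033% < 5%, so the approximation holds.)
pOH = −log(1.32 × 10^-6) = 5.88; pH = 14.00 − 5.88 = 8.12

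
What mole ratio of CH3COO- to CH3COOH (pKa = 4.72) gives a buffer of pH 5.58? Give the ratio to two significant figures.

pH = pKa + log(r) ⇒ log(r) = 5.58 − 4.72 = +0.86
r = [CH3COO-]/[CH3COOH] = 10^(+0.86) = 7.24

ratio = 7.2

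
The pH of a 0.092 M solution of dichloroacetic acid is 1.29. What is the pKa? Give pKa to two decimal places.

pKa = 1.19

[H+] = 10^(-1.29) = 5.13 × 10^-2 M
At equilibrium [HA] = 0.092 − 5.13 × 10^-2 = 4.07 × 10^-2 M
Ka = [H+][A-]/[HA] = (5.13 × 10^-2)² / 4.07 × 10^-2 = 6.47 × 10^-2
pKa = -log(6.47 × 10^-2) = 1.19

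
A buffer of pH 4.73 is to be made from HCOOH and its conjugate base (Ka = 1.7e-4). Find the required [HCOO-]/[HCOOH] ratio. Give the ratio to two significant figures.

ratio = 9.1

pKa = -log(1.7 × 10^-4) = 3.770
pH = pKa + log(r) ⇒ log(r) = 4.73 − 3.770 = +0.960
r = [HCOO-]/[HCOOH] = 10^(+0.960) = 9.12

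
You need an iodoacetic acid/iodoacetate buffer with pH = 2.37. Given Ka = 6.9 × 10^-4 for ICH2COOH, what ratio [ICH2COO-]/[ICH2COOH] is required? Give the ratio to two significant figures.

pKa = -log(6.9 × 10^-4) = 3.161
pH = pKa + log(r) ⇒ log(r) = 2.37 − 3.161 = -0.791
r = [ICH2COO-]/[ICH2COOH] = 10^(-0.791) = 0.162

ratio = 0.16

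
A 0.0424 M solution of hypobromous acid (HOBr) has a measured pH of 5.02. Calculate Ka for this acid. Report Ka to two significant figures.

Ka = 2.2 × 10^-9

[H+] = 10^(-5.02) = 9.55 × 10^-6 M
At equilibrium [HA] = 0.0424 − 9.55 × 10^-6 = 4.24 × 10^-2 M
Ka = [H+][A-]/[HA] = (9.55 × 10^-6)² / 4.24 × 10^-2 = 2.2 × 10^-9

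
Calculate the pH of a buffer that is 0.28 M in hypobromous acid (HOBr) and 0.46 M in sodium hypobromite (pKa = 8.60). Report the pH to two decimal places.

pH = 8.82

Using pH = pKa + log([base]/[acid]) with [base]/[acid] = 0.46/0.28:
pH = 8.60 + (+0.216) = 8.82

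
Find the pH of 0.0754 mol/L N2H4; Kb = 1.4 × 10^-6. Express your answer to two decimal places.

N2H4 + H2O ⇌ N2H5+ + OH-
Let x = [OH-] at equilibrium. Kb = x²/(0.0754 − x).
Since Kb ≪ C₀, x ≈ √(Kb·C₀) = 3.25 × 10^-4 M.
Check: 0.43% ionized — well under 5%, approximation valid.
pOH = −log(3.25 × 10^-4) = 3.49; pH = 14.00 − 3.49 = 10.51

pH = 10.51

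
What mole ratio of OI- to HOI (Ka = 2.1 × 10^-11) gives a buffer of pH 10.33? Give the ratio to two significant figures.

ratio = 0.45

pKa = -log(2.1 × 10^-11) = 10.678
pH = pKa + log(r) ⇒ log(r) = 10.33 − 10.678 = -0.348
r = [OI-]/[HOI] = 10^(-0.348) = 0.449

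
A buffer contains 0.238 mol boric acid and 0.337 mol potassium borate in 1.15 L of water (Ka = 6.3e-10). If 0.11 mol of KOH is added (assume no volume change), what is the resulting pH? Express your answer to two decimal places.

OH- converts B(OH)3 to B(OH)4-: B(OH)3 → 0.128 mol, B(OH)4- → 0.447 mol.
pKa = −log(6.3 × 10^-10) = 9.201
pH = pKa + log([A⁻]/[HA]) = 9.201 + log(0.447/0.128) = 9.201 +0.543

pH = 9.74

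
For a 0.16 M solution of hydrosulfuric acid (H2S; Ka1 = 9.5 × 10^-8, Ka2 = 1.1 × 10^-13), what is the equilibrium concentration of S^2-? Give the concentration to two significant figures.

First ionization gives [H+] ≈ [HS-] = 1.23 × 10^-4 M.
Second step: Ka2 = [H+][S^2-]/[HS-] ≈ [S^2-] (since [H+] ≈ [HS-]).
So [S^2-] ≈ Ka2.

1.1 × 10^-13 M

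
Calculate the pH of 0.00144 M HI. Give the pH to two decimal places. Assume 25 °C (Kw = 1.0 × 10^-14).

pH = 2.84

HI is a strong acid and dissociates completely, so [H+] = 0.00144 M.
pH = -log(0.00144) = 2.84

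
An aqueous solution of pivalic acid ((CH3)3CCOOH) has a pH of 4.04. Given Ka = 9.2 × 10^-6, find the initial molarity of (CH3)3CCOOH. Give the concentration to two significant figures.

C₀ = 1.0 × 10^-3 M

[H+] = 10^(-4.04) = 9.12 × 10^-5 M = x
Ka = x²/(C₀ − x) ⇒ C₀ = x + x²/Ka
C₀ = 9.12 × 10^-5 + (9.12 × 10^-5)²/(9.2 × 10^-6) = 9.95 × 10^-4 M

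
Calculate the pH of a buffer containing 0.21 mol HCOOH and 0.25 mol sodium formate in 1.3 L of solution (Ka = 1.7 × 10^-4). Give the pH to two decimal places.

pKa = −log(1.7 × 10^-4) = 3.770
Henderson–Hasselbalch: pH = pKa + log([HCOO-]/[HCOOH]) = 3.770 + log(0.25/0.21)
pH = 3.770 + (+0.076) = 3.85

pH = 3.85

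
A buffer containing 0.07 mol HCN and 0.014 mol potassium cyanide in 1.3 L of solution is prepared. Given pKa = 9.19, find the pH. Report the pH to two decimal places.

pH = 8.49

Henderson–Hasselbalch: pH = pKa + log([CN-]/[HCN]) = 9.19 + log(0.014/0.07)
pH = 9.19 + (-0.699) = 8.49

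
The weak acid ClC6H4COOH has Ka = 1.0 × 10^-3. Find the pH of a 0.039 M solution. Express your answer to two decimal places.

ClC6H4COOH ⇌ ClC6H4COO- + H+
From the ICE table, Ka = [H+]²/(0.039 − [H+]) = 1.0 × 10^-3.
The 5% rule fails; solving [H+]² + Ka·[H+] − Ka·C₀ = 0 exactly:
[H+] = (−Ka + √(Ka² + 4·Ka·C₀))/2 = 5.76 × 10^-3 M
pH = −log(5.76 × 10^-3) = 2.24

pH = 2.24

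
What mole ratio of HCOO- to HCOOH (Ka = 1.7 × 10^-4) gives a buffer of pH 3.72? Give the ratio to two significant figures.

ratio = 0.89

pKa = -log(1.7 × 10^-4) = 3.770
pH = pKa + log(r) ⇒ log(r) = 3.72 − 3.770 = -0.050
r = [HCOO-]/[HCOOH] = 10^(-0.050) = 0.891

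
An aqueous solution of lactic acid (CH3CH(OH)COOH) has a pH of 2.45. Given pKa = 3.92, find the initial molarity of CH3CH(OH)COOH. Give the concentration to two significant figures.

C₀ = 1.1 × 10^-1 M

[H+] = 10^(-2.45) = 3.55 × 10^-3 M = x
Ka = 10^(−3.92) = 1.20 × 10^-4
Ka = x²/(C₀ − x) ⇒ C₀ = x + x²/Ka
C₀ = 3.55 × 10^-3 + (3.55 × 10^-3)²/(1.20 × 10^-4) = 1.09 × 10^-1 M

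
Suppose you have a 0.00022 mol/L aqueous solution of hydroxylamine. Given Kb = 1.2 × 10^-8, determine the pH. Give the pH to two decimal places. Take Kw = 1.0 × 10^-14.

pH = 8.21

NH2OH + H2O ⇌ NH3OH+ + OH-
From the ICE table, Kb = x²/(0.00022 − x) = 1.2 × 10^-8.
Since Kb ≪ C₀, x ≈ √(Kb·C₀) = 1.62 × 10^-6 M.
Check: 0.74% ionized — well under 5%, approximation valid.
pOH = −log(1.62 × 10^-6) = 5.79; pH = 14.00 − 5.79 = 8.21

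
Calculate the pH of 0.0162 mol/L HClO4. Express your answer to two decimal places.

pH = 1.79

HClO4 is a strong acid and dissociates completely, so [H+] = 0.0162 M.
pH = -log(0.0162) = 1.79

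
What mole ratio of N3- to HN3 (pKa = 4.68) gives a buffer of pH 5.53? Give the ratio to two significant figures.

pH = pKa + log(r) ⇒ log(r) = 5.53 − 4.68 = +0.85
r = [N3-]/[HN3] = 10^(+0.85) = 7.08

ratio = 7.1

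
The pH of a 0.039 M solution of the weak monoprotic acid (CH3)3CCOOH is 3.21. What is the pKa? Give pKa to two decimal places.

[H+] = 10^(-3.21) = 6.17 × 10^-4 M
At equilibrium [HA] = 0.039 − 6.17 × 10^-4 = 3.84 × 10^-2 M
Ka = [H+][A-]/[HA] = (6.17 × 10^-4)² / 3.84 × 10^-2 = 9.91 × 10^-6
pKa = -log(9.91 × 10^-6) = 5.00

pKa = 5.00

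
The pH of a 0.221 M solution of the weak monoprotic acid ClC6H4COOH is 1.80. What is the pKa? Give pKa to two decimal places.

[H+] = 10^(-1.80) = 1.58 × 10^-2 M
At equilibrium [HA] = 0.221 − 1.58 × 10^-2 = 2.05 × 10^-1 M
Ka = [H+][A-]/[HA] = (1.58 × 10^-2)² / 2.05 × 10^-1 = 1.22 × 10^-3
pKa = -log(1.22 × 10^-3) = 2.91

pKa = 2.91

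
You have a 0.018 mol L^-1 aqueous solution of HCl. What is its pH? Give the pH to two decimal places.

pH = 1.74

HCl is a strong acid and dissociates completely, so [H+] = 0.018 M.
pH = -log(0.018) = 1.74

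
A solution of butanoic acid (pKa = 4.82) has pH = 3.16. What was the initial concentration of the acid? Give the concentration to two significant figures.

[H+] = 10^(-3.16) = 6.92 × 10^-4 M = x
Ka = 10^(−4.82) = 1.51 × 10^-5
Ka = x²/(C₀ − x) ⇒ C₀ = x + x²/Ka
C₀ = 6.92 × 10^-4 + (6.92 × 10^-4)²/(1.51 × 10^-5) = 3.24 × 10^-2 M

C₀ = 3.2 × 10^-2 M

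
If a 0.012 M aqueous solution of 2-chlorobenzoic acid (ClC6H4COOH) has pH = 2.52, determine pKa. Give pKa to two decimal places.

[H+] = 10^(-2.52) = 3.02 × 10^-3 M
At equilibrium [HA] = 0.012 − 3.02 × 10^-3 = 8.98 × 10^-3 M
Ka = [H+][A-]/[HA] = (3.02 × 10^-3)² / 8.98 × 10^-3 = 1.02 × 10^-3
pKa = -log(1.02 × 10^-3) = 2.99

pKa = 2.99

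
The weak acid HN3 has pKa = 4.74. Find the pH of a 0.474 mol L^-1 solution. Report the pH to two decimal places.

HN3 ⇌ N3- + H+
Ka = 10^(−4.74) = 1.82 × 10^-5
From the ICE table, Ka = x²/(0.474 − x) = 1.82 × 10^-5.
Neglecting x in the denominator: x = √(1.82 × 10^-5 × 0.474) = 2.94 × 10^-3 M
Check: 0.62% ionized — well under 5%, approximation valid.
pH = −log[H+] = −log(2.94 × 10^-3) = 2.53

pH = 2.53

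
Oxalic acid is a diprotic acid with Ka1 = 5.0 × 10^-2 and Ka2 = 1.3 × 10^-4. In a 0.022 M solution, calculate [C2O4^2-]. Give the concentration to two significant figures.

1.3 × 10^-4 M

First ionization gives [H+] ≈ [HC2O4-] = 1.65 × 10^-2 M.
Second step: Ka2 = [H+][C2O4^2-]/[HC2O4-] ≈ [C2O4^2-] (since [H+] ≈ [HC2O4-]).
So [C2O4^2-] ≈ Ka2.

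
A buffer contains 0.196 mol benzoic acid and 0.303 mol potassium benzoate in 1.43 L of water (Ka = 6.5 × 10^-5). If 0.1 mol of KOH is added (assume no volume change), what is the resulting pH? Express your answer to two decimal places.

pH = 4.81

After neutralization: n(C6H5COOH) = 0.096 mol, n(C6H5COO-) = 0.403 mol.
pKa = −log(6.5 × 10^-5) = 4.187
pH = pKa + log(n_C6H5COO-/n_C6H5COOH) = 4.187 + log(0.403/0.096) = 4.187 + (+0.623)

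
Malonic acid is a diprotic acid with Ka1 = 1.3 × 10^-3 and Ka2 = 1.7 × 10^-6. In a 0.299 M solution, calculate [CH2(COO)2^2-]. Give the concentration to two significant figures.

First ionization gives [H+] ≈ [CH2(COOH)COO-] = 1.91 × 10^-2 M.
Second step: Ka2 = [H+][CH2(COO)2^2-]/[CH2(COOH)COO-] ≈ [CH2(COO)2^2-] (since [H+] ≈ [CH2(COOH)COO-]).
So [CH2(COO)2^2-] ≈ Ka2.

1.7 × 10^-6 M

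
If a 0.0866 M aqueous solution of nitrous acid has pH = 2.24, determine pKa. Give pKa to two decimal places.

[H+] = 10^(-2.24) = 5.75 × 10^-3 M
At equilibrium [HA] = 0.0866 − 5.75 × 10^-3 = 8.08 × 10^-2 M
Ka = [H+][A-]/[HA] = (5.75 × 10^-3)² / 8.08 × 10^-2 = 4.09 × 10^-4
pKa = -log(4.09 × 10^-4) = 3.39

pKa = 3.39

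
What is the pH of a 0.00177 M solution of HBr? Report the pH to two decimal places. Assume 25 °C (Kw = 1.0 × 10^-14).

pH = 2.75

HBr is a strong acid and dissociates completely, so [H+] = 0.00177 M.
pH = -log(0.00177) = 2.75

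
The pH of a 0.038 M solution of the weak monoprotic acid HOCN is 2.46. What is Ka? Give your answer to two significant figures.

[H+] = 10^(-2.46) = 3.47 × 10^-3 M
At equilibrium [HA] = 0.038 − 3.47 × 10^-3 = 3.45 × 10^-2 M
Ka = [H+][A-]/[HA] = (3.47 × 10^-3)² / 3.45 × 10^-2 = 3.5 × 10^-4

Ka = 3.5 × 10^-4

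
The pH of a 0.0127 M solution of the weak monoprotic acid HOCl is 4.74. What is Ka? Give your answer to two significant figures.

[H+] = 10^(-4.74) = 1.82 × 10^-5 M
At equilibrium [HA] = 0.0127 − 1.82 × 10^-5 = 1.27 × 10^-2 M
Ka = [H+][A-]/[HA] = (1.82 × 10^-5)² / 1.27 × 10^-2 = 2.6 × 10^-8

Ka = 2.6 × 10^-8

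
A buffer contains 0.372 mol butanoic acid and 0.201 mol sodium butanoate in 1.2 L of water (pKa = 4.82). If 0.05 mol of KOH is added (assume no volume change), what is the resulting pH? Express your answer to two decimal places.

After neutralization: n(CH3(CH2)2COOH) = 0.322 mol, n(CH3(CH2)2COO-) = 0.251 mol.
pH = pKa + log(n_CH3(CH2)2COO-/n_CH3(CH2)2COOH) = 4.82 + log(0.251/0.322) = 4.82 + (-0.108)

pH = 4.71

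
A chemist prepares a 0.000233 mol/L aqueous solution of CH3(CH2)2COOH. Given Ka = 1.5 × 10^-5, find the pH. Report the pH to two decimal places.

pH = 4.28

CH3(CH2)2COOH ⇌ CH3(CH2)2COO- + H+
From the ICE table, Ka = [H+]²/(0.000233 − [H+]) = 1.5 × 10^-5.
Here C₀/Ka ≈ 15.5, so the small-[H+] approximation fails. Use the quadratic:
[H+] = (−Ka + √(Ka² + 4·Ka·C₀))/2 = 5.21 × 10^-5 M
pH = −log(5.21 × 10^-5) = 4.28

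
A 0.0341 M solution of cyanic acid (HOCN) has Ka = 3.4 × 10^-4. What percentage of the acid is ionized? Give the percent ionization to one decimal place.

9.5%

HOCN ⇌ OCN- + H+; let x = [H+] at equilibrium.
Ka = x²/(C₀ − x); solving the quadratic gives x = 3.24 × 10^-3 M.
Fraction ionized = 3.24 × 10^-3 / 0.0341 = 0.0950 → 9.5%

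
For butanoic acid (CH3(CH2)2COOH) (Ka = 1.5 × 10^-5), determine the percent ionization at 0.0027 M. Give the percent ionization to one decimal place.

CH3(CH2)2COOH ⇌ CH3(CH2)2COO- + H+; let x = [H+] at equilibrium.
Solve x² + 1.5e-05x − 4.05e-08 = 0 → x = 1.94 × 10^-4 M
% ionization = x/C₀ × 100% = 1.94 × 10^-4/0.0027 × 100% = 7.2%

7.2%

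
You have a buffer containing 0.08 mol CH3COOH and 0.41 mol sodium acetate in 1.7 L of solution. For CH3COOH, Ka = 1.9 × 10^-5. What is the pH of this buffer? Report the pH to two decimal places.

pH = 5.43

pKa = −log(1.9 × 10^-5) = 4.721
Henderson–Hasselbalch: pH = pKa + log([CH3COO-]/[CH3COOH]) = 4.721 + log(0.41/0.08)
pH = 4.721 + (+0.710) = 5.43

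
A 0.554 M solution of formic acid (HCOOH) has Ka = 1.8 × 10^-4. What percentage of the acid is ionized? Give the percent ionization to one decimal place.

HCOOH ⇌ HCOO- + H+; let x = [H+] at equilibrium.
x ≈ √(Ka·C₀) = √(1.8 × 10^-4 × 0.554) = 9.99 × 10^-3 M
Fraction ionized = 9.99 × 10^-3 / 0.554 = 0.0180 → 1.8%

1.8%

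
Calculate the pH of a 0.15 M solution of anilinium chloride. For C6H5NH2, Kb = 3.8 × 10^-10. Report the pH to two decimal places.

C6H5NH3+ is the conjugate acid of the weak base C6H5NH2.
Ka = Kw/Kb = 1.0×10^-14 / 3.8 × 10^-10 = 2.63 × 10^-5
Ka = [H+]²/(0.15 − [H+]) = 2.63 × 10^-5
Since Ka ≪ C₀, [H+] ≈ √(Ka·C₀) = 1.99 × 10^-3 M.
([H+]/C₀ = 1.3% < 5%, so the approximation holds.)
pH = −log[H+] = −log(1.99 × 10^-3) = 2.70

pH = 2.70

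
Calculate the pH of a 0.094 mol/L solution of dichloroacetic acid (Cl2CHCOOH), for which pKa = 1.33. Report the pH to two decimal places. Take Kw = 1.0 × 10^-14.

Cl2CHCOOH ⇌ Cl2CHCOO- + H+
Ka = 10^(−1.33) = 4.68 × 10^-2
From the ICE table, Ka = [H+]²/(0.094 − [H+]) = 4.68 × 10^-2.
Here C₀/Ka ≈ 2.01, so the small-[H+] approximation fails. Use the quadratic:
[H+] = [−0.0468 + √(0.0468² + 0.0176)]/2 = 4.69 × 10^-2 M
pH = −log(4.69 × 10^-2) = 1.33

pH = 1.33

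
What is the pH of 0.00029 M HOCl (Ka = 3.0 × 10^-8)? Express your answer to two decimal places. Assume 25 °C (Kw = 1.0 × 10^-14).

HOCl ⇌ OCl- + H+
Let x = [H+] at equilibrium. Ka = x²/(0.00029 − x).
Since Ka ≪ C₀, x ≈ √(Ka·C₀) = 2.95 × 10^-6 M.
pH = −log[H+] = −log(2.95 × 10^-6) = 5.53

pH = 5.53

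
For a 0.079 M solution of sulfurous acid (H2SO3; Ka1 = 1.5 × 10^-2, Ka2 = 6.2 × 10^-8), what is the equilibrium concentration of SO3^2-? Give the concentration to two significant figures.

First ionization gives [H+] ≈ [HSO3-] = 2.77 × 10^-2 M.
Second step: Ka2 = [H+][SO3^2-]/[HSO3-] ≈ [SO3^2-] (since [H+] ≈ [HSO3-]).
So [SO3^2-] ≈ Ka2.

6.2 × 10^-8 M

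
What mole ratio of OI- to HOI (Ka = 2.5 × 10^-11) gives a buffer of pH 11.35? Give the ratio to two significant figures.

ratio = 5.6

pKa = -log(2.5 × 10^-11) = 10.602
pH = pKa + log(r) ⇒ log(r) = 11.35 − 10.602 = +0.748
r = [OI-]/[HOI] = 10^(+0.748) = 5.6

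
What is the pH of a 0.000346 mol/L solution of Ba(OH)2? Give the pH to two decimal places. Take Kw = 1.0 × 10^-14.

Ba(OH)2 is a strong base (each formula unit releases 2 OH-); [OH-] = 0.000692 M.
pOH = -log(0.000692) = 3.16
pH = 14.00 - 3.16 = 10.84

pH = 10.84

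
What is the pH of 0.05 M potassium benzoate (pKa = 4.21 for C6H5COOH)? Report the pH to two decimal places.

C6H5COO- is the conjugate base of the weak acid C6H5COOH.
Ka = 10^(−4.21) = 6.17 × 10^-5
Kb = Kw/Ka = 1.0×10^-14 / 6.17 × 10^-5 = 1.62 × 10^-10
Let x = [OH-] at equilibrium. Kb = x²/(0.05 − x).
Neglecting x in the denominator: x = √(1.62 × 10^-10 × 0.05) = 2.85 × 10^-6 M
pOH = 5.55, so pH = 14.00 − pOH = 8.45

pH = 8.45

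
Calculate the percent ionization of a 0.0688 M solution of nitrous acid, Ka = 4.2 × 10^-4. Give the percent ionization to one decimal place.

7.5%

HNO2 ⇌ NO2- + H+; let x = [H+] at equilibrium.
Ka = x²/(C₀ − x); solving the quadratic gives x = 5.17 × 10^-3 M.
Fraction ionized = 5.17 × 10^-3 / 0.0688 = 0.0751 → 7.5%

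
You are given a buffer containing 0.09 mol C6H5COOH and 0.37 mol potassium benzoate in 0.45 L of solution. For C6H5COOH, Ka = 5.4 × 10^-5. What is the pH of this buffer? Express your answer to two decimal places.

pH = 4.88

pKa = −log(5.4 × 10^-5) = 4.268
Henderson–Hasselbalch: pH = pKa + log([C6H5COO-]/[C6H5COOH]) = 4.268 + log(0.37/0.09)
pH = 4.268 + (+0.614) = 4.88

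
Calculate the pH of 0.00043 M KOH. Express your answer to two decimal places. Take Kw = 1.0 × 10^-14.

KOH is a strong base; [OH-] = 0.00043 M.
pOH = -log(0.00043) = 3.37
pH = 14.00 - 3.37 = 10.63

pH = 10.63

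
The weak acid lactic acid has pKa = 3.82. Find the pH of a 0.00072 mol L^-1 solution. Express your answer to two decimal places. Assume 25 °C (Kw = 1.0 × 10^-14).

CH3CH(OH)COOH ⇌ CH3CH(OH)COO- + H+
Ka = 10^(−3.82) = 1.51 × 10^-4
From the ICE table, Ka = [H+]²/(0.00072 − [H+]) = 1.51 × 10^-4.
The 5% rule fails; solving [H+]² + Ka·[H+] − Ka·C₀ = 0 exactly:
[H+] = (−Ka + √(Ka² + 4·Ka·C₀))/2 = 2.63 × 10^-4 M
pH = −log(2.63 × 10^-4) = 3.58

pH = 3.58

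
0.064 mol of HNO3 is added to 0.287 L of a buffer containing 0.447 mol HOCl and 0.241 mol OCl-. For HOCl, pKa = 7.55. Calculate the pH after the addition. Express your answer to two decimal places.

After neutralization: n(HOCl) = 0.511 mol, n(OCl-) = 0.177 mol.
pH = pKa + log([A⁻]/[HA]) = 7.55 + log(0.177/0.511) = 7.55 -0.460

pH = 7.09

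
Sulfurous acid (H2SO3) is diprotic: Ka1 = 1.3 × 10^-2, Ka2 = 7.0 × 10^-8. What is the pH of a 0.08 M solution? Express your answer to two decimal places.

pH = 1.58

Ka1 ≫ Ka2, so treat the first dissociation as the only significant source of H+.
Ka1 = x²/(0.08 − x) = 1.3 × 10^-2
Solving the quadratic: x = (−Ka1 + √(Ka1² + 4·Ka1·C₀))/2 = 2.64 × 10^-2 M
pH = −log(2.64 × 10^-2) = 1.58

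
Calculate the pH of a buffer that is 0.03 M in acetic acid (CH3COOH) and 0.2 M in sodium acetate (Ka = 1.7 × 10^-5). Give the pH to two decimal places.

pKa = −log(1.7 × 10^-5) = 4.770
Henderson–Hasselbalch: pH = pKa + log([CH3COO-]/[CH3COOH]) = 4.770 + log(0.2/0.03)
pH = 4.770 + (+0.824) = 5.59

pH = 5.59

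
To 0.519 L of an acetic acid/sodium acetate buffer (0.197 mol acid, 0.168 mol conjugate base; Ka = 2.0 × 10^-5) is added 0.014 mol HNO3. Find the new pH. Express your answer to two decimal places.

After neutralization: n(CH3COOH) = 0.211 mol, n(CH3COO-) = 0.154 mol.
pKa = −log(2.0 × 10^-5) = 4.699
pH = pKa + log(n_CH3COO-/n_CH3COOH) = 4.699 + log(0.154/0.211) = 4.699 + (-0.137)

pH = 4.56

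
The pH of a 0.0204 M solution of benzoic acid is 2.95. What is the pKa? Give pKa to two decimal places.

pKa = 4.19

[H+] = 10^(-2.95) = 1.12 × 10^-3 M
At equilibrium [HA] = 0.0204 − 1.12 × 10^-3 = 1.93 × 10^-2 M
Ka = [H+][A-]/[HA] = (1.12 × 10^-3)² / 1.93 × 10^-2 = 6.50 × 10^-5
pKa = -log(6.50 × 10^-5) = 4.19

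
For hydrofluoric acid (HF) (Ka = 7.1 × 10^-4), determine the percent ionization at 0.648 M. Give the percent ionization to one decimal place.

HF ⇌ F- + H+; let x = [H+] at equilibrium.
x ≈ √(Ka·C₀) = √(7.1 × 10^-4 × 0.648) = 2.14 × 10^-2 M
% ionization = x/C₀ × 100% = 2.14 × 10^-2/0.648 × 100% = 3.3%

3.3%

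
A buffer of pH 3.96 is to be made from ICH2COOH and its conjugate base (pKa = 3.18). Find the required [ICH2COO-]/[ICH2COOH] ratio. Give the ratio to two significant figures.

pH = pKa + log(r) ⇒ log(r) = 3.96 − 3.18 = +0.78
r = [ICH2COO-]/[ICH2COOH] = 10^(+0.78) = 6.03

ratio = 6.0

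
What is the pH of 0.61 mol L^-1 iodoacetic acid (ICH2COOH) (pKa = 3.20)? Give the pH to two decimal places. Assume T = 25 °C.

pH = 1.71

ICH2COOH ⇌ ICH2COO- + H+
Ka = 10^(−3.20) = 6.31 × 10^-4
Ka = x²/(0.61 − x) = 6.31 × 10^-4
Assume x ≪ 0.61: x ≈ √(6.31 × 10^-4 × 0.61) = 1.96 × 10^-2 M
(x/C₀ = 3.2% < 5%, so the approximation holds.)
pH = −log[H+] = −log(1.96 × 10^-2) = 1.71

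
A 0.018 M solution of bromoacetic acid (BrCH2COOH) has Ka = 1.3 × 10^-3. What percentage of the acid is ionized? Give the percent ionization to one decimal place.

23.5%

BrCH2COOH ⇌ BrCH2COO- + H+; let x = [H+] at equilibrium.
Ka = x²/(C₀ − x); solving the quadratic gives x = 4.23 × 10^-3 M.
Fraction ionized = 4.23 × 10^-3 / 0.018 = 0.2350 → 23.5%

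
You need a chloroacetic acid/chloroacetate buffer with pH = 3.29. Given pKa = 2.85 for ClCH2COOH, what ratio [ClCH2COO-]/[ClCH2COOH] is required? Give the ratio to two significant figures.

pH = pKa + log(r) ⇒ log(r) = 3.29 − 2.85 = +0.44
r = [ClCH2COO-]/[ClCH2COOH] = 10^(+0.44) = 2.75

ratio = 2.8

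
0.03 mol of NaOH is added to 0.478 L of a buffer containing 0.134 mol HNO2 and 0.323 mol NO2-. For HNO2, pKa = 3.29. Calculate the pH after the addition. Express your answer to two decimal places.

pH = 3.82

OH- converts HNO2 to NO2-: HNO2 → 0.104 mol, NO2- → 0.353 mol.
Henderson–Hasselbalch with mole ratio 0.353/0.104: pH = 3.29 + (+0.531)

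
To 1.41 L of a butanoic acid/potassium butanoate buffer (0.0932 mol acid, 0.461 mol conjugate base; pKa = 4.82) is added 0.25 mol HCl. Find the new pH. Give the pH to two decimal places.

pH = 4.61

Added H+ converts CH3(CH2)2COO- to CH3(CH2)2COOH: CH3(CH2)2COOH → 0.343 mol, CH3(CH2)2COO- → 0.211 mol.
Henderson–Hasselbalch with mole ratio 0.211/0.343: pH = 4.82 + (-0.211)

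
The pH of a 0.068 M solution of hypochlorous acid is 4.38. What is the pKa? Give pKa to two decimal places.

[H+] = 10^(-4.38) = 4.17 × 10^-5 M
At equilibrium [HA] = 0.068 − 4.17 × 10^-5 = 6.80 × 10^-2 M
Ka = [H+][A-]/[HA] = (4.17 × 10^-5)² / 6.80 × 10^-2 = 2.56 × 10^-8
pKa = -log(2.56 × 10^-8) = 7.59

pKa = 7.59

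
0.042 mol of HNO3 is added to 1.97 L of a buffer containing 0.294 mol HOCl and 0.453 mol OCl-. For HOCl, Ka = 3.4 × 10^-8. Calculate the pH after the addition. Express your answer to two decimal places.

pH = 7.56

After neutralization: n(HOCl) = 0.336 mol, n(OCl-) = 0.411 mol.
pKa = −log(3.4 × 10^-8) = 7.469
pH = pKa + log(n_OCl-/n_HOCl) = 7.469 + log(0.411/0.336) = 7.469 + (+0.088)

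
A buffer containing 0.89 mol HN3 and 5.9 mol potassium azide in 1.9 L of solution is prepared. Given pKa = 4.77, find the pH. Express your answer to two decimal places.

pH = 5.59

pH = pKa + log([A⁻]/[HA]) = 4.77 + log(5.9/0.89)
pH = 4.77 + (+0.821) = 5.59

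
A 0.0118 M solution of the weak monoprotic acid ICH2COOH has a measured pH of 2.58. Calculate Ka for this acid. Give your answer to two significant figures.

[H+] = 10^(-2.58) = 2.63 × 10^-3 M
At equilibrium [HA] = 0.0118 − 2.63 × 10^-3 = 9.17 × 10^-3 M
Ka = [H+][A-]/[HA] = (2.63 × 10^-3)² / 9.17 × 10^-3 = 7.5 × 10^-4

Ka = 7.5 × 10^-4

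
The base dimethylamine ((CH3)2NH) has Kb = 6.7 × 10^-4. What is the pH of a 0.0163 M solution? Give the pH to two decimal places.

pH = 11.48

(CH3)2NH + H2O ⇌ (CH3)2NH2+ + OH-
Let x = [OH-] at equilibrium. Kb = x²/(0.0163 − x).
The 5% rule fails; solving x² + Kb·x − Kb·C₀ = 0 exactly:
x = [−0.00067 + √(0.00067² + 4.37e-05)]/2 = 2.99 × 10^-3 M
pOH = 2.52, so pH = 14.00 − pOH = 11.48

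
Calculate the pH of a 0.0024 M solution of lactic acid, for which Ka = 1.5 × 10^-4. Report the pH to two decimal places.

pH = 3.28

CH3CH(OH)COOH ⇌ CH3CH(OH)COO- + H+
Let x = [H+] at equilibrium. Ka = x²/(0.0024 − x).
The 5% rule fails; solving x² + Ka·x − Ka·C₀ = 0 exactly:
x = [−0.00015 + √(0.00015² + 1.44e-06)]/2 = 5.30 × 10^-4 M
pH = −log[H+] = −log(5.30 × 10^-4) = 3.28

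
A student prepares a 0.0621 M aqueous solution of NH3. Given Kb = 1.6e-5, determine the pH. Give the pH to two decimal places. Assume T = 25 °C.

pH = 11.00

NH3 + H2O ⇌ NH4+ + OH-
From the ICE table, Kb = x²/(0.0621 − x) = 1.6 × 10^-5.
Neglecting x in the denominator: x = √(1.6 × 10^-5 × 0.0621) = 9.97 × 10^-4 M
pOH = −log(9.97 × 10^-4) = 3.00; pH = 14.00 − 3.00 = 11.00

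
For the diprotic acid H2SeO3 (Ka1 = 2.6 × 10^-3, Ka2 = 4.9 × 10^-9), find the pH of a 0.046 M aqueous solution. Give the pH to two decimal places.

Since Ka1 ≫ Ka2, the first ionization dominates [H+].
Ka1 = x²/(0.046 − x) = 2.6 × 10^-3
Solving the quadratic: x = (−Ka1 + √(Ka1² + 4·Ka1·C₀))/2 = 9.71 × 10^-3 M
pH = −log(9.71 × 10^-3) = 2.01

pH = 2.01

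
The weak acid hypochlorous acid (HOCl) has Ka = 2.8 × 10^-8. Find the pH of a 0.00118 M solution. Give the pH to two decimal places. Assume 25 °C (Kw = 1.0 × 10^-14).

pH = 5.24

HOCl ⇌ OCl- + H+
Ka = [H+]²/(0.00118 − [H+]) = 2.8 × 10^-8
Since Ka ≪ C₀, [H+] ≈ √(Ka·C₀) = 5.75 × 10^-6 M.
([H+]/C₀ = 0.49% < 5%, so the approximation holds.)
pH = −log[H+] = −log(5.75 × 10^-6) = 5.24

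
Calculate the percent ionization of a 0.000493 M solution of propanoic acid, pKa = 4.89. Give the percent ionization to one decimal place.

CH3CH2COOH ⇌ CH3CH2COO- + H+; let x = [H+] at equilibrium.
Ka = 10^(−4.89) = 1.29 × 10^-5
Ka = x²/(C₀ − x); solving the quadratic gives x = 7.36 × 10^-5 M.
% ionization = x/C₀ × 100% = 7.36 × 10^-5/0.000493 × 100% = 14.9%

14.9%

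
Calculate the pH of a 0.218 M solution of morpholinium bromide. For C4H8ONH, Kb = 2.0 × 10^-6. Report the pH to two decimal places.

C4H8ONH2+ is the conjugate acid of the weak base C4H8ONH.
Ka = Kw/Kb = 1.0×10^-14 / 2.0 × 10^-6 = 5.00 × 10^-9
From the ICE table, Ka = x²/(0.218 − x) = 5.00 × 10^-9.
Since Ka ≪ C₀, x ≈ √(Ka·C₀) = 3.30 × 10^-5 M.
(x/C₀ = 0.015% < 5%, so the approximation holds.)
pH = −log[H+] = −log(3.30 × 10^-5) = 4.48

pH = 4.48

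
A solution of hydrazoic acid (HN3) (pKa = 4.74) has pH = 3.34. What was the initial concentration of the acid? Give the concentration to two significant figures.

[H+] = 10^(-3.34) = 4.57 × 10^-4 M = x
Ka = 10^(−4.74) = 1.82 × 10^-5
Ka = x²/(C₀ − x) ⇒ C₀ = x + x²/Ka
C₀ = 4.57 × 10^-4 + (4.57 × 10^-4)²/(1.82 × 10^-5) = 1.19 × 10^-2 M

C₀ = 1.2 × 10^-2 M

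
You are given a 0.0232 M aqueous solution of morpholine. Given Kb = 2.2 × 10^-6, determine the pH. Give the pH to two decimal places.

pH = 10.35

C4H8ONH + H2O ⇌ C4H8ONH2+ + OH-
Let x = [OH-] at equilibrium. Kb = x²/(0.0232 − x).
Neglecting x in the denominator: x = √(2.2 × 10^-6 × 0.0232) = 2.26 × 10^-4 M
(x/C₀ = 0.97% < 5%, so the approximation holds.)
pOH = −log(2.26 × 10^-4) = 3.65; pH = 14.00 − 3.65 = 10.35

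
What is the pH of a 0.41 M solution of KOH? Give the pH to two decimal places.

pH = 13.61

KOH is a strong base; [OH-] = 0.41 M.
pOH = -log(0.41) = 0.39
pH = 14.00 - 0.39 = 13.61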